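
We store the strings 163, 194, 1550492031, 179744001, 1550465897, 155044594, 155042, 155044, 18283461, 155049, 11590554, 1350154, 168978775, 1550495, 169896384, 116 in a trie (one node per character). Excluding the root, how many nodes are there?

68

For each word, the new-node count is its length minus the longest prefix already in the trie:
  "163" → 3 new (1, 6, 3)
  "194" → prefix "1" already present; 2 new (9, 4)
  "1550492031" → prefix "1" already present; 9 new (5, 5, 0, 4, 9, 2, 0, 3, 1)
  "179744001" → prefix "1" already present; 8 new (7, 9, 7, 4, 4, 0, 0, 1)
  "1550465897" → prefix "15504" already present; 5 new (6, 5, 8, 9, 7)
  "155044594" → prefix "15504" already present; 4 new (4, 5, 9, 4)
  "155042" → prefix "15504" already present; 1 new (2)
  "155044" → prefix "155044" already present; 0 new (none)
  "18283461" → prefix "1" already present; 7 new (8, 2, 8, 3, 4, 6, 1)
  "155049" → prefix "155049" already present; 0 new (none)
  "11590554" → prefix "1" already present; 7 new (1, 5, 9, 0, 5, 5, 4)
  "1350154" → prefix "1" already present; 6 new (3, 5, 0, 1, 5, 4)
  "168978775" → prefix "16" already present; 7 new (8, 9, 7, 8, 7, 7, 5)
  "1550495" → prefix "155049" already present; 1 new (5)
  "169896384" → prefix "16" already present; 7 new (9, 8, 9, 6, 3, 8, 4)
  "116" → prefix "11" already present; 1 new (6)
Total nodes = 3 + 2 + 9 + 8 + 5 + 4 + 1 + 0 + 7 + 0 + 7 + 6 + 7 + 1 + 7 + 1 = 68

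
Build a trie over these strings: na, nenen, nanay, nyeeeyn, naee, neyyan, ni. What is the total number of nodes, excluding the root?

Trace insertions, counting only characters that open a new branch:
  "na" → 2 new (n, a)
  "nenen" → prefix "n" already present; 4 new (e, n, e, n)
  "nanay" → prefix "na" already present; 3 new (n, a, y)
  "nyeeeyn" → prefix "n" already present; 6 new (y, e, e, e, y, n)
  "naee" → prefix "na" already present; 2 new (e, e)
  "neyyan" → prefix "ne" already present; 4 new (y, y, a, n)
  "ni" → prefix "n" already present; 1 new (i)
Total nodes = 2 + 4 + 3 + 6 + 2 + 4 + 1 = 22

22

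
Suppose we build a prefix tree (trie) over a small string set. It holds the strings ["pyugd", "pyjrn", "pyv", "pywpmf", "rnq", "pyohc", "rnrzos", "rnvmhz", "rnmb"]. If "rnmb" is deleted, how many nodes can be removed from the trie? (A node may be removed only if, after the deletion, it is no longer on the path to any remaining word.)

A node on "rnmb"'s path can go only if nothing else ends at it or branches off below it.
The suffix "mb" (2 nodes) is used only by "rnmb"; the node for "rn" still has the child "q", so pruning stops there.
Nodes removed: 2

2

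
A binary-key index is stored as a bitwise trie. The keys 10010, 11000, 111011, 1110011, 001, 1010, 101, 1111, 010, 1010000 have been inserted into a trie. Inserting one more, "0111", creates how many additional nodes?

2

The longest prefix of "0111" already in the trie is "01" (length 2).
New nodes needed: |"0111"| − 2 = 4 − 2 = 2.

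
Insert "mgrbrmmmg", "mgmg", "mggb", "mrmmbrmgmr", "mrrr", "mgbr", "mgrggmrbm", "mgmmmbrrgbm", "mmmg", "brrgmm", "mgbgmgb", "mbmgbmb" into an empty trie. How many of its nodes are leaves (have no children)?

12

A leaf is a node with no children — equivalently, the end of a word that is not a proper prefix of any other stored word.
Those words: "brrgmm", "mbmgbmb", "mgbgmgb", "mgbr", "mggb", "mgmg", "mgmmmbrrgbm", "mgrbrmmmg", "mgrggmrbm", "mmmg", "mrmmbrmgmr", "mrrr"
Leaf count: 12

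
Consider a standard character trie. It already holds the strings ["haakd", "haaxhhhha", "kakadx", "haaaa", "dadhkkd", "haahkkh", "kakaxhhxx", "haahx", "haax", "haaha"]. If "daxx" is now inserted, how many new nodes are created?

Walking "daxx" from the root, the first 2 characters ("da") follow existing edges; "x" is the first miss.
So 4 − 2 = 2 new nodes.

2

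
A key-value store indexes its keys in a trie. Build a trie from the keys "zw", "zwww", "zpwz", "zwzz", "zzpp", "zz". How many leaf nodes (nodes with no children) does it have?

A leaf is a node with no children — equivalently, the end of a word that is not a proper prefix of any other stored word.
Those words: "zpwz", "zwww", "zwzz", "zzpp"
Leaf count: 4

4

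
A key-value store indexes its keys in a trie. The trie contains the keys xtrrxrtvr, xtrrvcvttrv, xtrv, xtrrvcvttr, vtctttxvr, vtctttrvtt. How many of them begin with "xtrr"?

Traverse to the node for "xtrr", then collect every word in that subtree.
Matches: "xtrrvcvttr", "xtrrvcvttrv", "xtrrxrtvr"
Count: 3

3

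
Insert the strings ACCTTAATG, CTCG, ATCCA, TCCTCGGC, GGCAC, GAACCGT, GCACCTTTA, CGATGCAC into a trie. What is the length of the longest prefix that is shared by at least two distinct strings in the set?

1

The deepest shared node is where two words last agree before diverging.
e.g. "ACCTTAATG" and "ATCCA" share the prefix "A" of length 1; no pair shares a longer one.
Longest shared-prefix length: 1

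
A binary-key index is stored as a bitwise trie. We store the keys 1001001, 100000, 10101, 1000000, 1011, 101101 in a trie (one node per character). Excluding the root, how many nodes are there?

17

Trie structure (* marks end of a word):
(root)
└─ 1
   └─ 0
      ├─ 0
      │  ├─ 0
      │  │  └─ 0
      │  │     └─ 0 *
      │  │        └─ 0 *
      │  └─ 1
      │     └─ 0
      │        └─ 0
      │           └─ 1 *
      └─ 1
         ├─ 0
         │  └─ 1 *
         └─ 1 *
            └─ 0
               └─ 1 *
Counting every labelled node above: 17.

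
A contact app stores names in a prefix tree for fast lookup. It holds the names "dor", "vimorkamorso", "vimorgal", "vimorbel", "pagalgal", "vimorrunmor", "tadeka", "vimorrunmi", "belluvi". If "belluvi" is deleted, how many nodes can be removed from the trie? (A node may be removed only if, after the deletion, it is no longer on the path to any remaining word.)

After clearing the end-marker at "belluvi", prune upward until reaching a node still needed by another word.
No other word shares any prefix with "belluvi", so all 7 of its nodes go.
Nodes removed: 7

7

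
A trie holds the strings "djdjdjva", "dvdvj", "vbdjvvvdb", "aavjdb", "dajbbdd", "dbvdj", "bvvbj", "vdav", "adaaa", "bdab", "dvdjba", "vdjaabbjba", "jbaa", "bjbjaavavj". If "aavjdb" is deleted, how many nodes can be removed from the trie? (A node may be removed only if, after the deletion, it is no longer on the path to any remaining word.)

5

After clearing the end-marker at "aavjdb", prune upward until reaching a node still needed by another word.
The suffix "avjdb" (5 nodes) is used only by "aavjdb"; the node for "a" still has the child "d", so pruning stops there.
Nodes removed: 5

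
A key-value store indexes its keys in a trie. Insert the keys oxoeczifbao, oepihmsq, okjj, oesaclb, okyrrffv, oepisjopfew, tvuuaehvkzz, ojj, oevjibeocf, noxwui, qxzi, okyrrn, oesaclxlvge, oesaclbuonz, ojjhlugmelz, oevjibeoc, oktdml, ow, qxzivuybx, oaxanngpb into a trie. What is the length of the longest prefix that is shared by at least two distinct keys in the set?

9

Equivalently: take the maximum, over all pairs, of their longest common prefix length.
e.g. "oevjibeoc" and "oevjibeocf" share the prefix "oevjibeoc" of length 9; no pair shares a longer one.
Longest shared-prefix length: 9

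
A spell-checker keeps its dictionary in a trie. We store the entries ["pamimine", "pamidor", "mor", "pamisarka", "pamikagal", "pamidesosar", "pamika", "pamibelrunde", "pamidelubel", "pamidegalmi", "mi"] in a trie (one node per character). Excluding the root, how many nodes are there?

49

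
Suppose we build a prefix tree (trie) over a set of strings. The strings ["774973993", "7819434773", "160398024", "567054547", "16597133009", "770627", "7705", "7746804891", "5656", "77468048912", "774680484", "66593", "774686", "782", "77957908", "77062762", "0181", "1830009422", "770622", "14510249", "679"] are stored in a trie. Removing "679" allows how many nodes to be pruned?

After clearing the end-marker at "679", prune upward until reaching a node still needed by another word.
The suffix "79" (2 nodes) is used only by "679"; the node for "6" still has the child "6", so pruning stops there.
Nodes removed: 2

2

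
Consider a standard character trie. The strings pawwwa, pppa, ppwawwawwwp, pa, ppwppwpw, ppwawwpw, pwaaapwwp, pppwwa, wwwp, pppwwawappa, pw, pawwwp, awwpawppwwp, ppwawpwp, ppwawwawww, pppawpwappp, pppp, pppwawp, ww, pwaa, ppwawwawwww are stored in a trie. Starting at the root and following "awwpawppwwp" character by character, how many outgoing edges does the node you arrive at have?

0

Walk "awwpawppwwp" from the root, arriving at one node.
No stored string extends past "awwpawppwwp".
That node has 0 child edges.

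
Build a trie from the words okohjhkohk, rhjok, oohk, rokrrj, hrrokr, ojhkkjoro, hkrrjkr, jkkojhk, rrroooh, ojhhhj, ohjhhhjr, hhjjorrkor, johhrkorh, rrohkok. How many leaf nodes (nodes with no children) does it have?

14

Leaves are exactly the stored words that no other stored word extends.
Those words: "hhjjorrkor", "hkrrjkr", "hrrokr", "jkkojhk", "johhrkorh", "ohjhhhjr", "ojhhhj", "ojhkkjoro", "okohjhkohk", "oohk", "rhjok", "rokrrj", "rrohkok", "rrroooh"
Leaf count: 14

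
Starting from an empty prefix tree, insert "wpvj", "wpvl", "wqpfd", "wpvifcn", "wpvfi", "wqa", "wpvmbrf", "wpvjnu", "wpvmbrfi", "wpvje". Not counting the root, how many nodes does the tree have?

24

Trace insertions, counting only characters that open a new branch:
  "wpvj" → 4 new (w, p, v, j)
  "wpvl" → prefix "wpv" already present; 1 new (l)
  "wqpfd" → prefix "w" already present; 4 new (q, p, f, d)
  "wpvifcn" → prefix "wpv" already present; 4 new (i, f, c, n)
  "wpvfi" → prefix "wpv" already present; 2 new (f, i)
  "wqa" → prefix "wq" already present; 1 new (a)
  "wpvmbrf" → prefix "wpv" already present; 4 new (m, b, r, f)
  "wpvjnu" → prefix "wpvj" already present; 2 new (n, u)
  "wpvmbrfi" → prefix "wpvmbrf" already present; 1 new (i)
  "wpvje" → prefix "wpvj" already present; 1 new (e)
Total nodes = 4 + 1 + 4 + 4 + 2 + 1 + 4 + 2 + 1 + 1 = 24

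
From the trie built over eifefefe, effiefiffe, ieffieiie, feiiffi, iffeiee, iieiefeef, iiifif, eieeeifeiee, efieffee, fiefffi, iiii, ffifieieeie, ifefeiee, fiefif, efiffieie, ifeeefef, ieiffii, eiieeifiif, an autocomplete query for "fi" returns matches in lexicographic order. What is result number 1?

Filter for "fi…" and sort: "fiefffi", "fiefif"
Position 1: fiefffi

fiefffi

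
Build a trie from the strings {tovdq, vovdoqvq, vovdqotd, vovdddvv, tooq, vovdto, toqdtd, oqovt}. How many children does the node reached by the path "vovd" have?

4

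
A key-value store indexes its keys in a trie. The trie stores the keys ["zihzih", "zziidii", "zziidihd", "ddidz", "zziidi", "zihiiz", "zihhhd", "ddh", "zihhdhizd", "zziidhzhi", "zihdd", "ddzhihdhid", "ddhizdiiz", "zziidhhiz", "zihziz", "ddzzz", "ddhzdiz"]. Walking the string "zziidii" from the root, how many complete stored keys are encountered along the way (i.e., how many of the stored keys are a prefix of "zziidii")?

2

Walk "zziidii" from the root; an end-of-word marker is hit whenever a stored word is a prefix of "zziidii".
Prefixes of the query that are stored words: "zziidi", "zziidii"
Count: 2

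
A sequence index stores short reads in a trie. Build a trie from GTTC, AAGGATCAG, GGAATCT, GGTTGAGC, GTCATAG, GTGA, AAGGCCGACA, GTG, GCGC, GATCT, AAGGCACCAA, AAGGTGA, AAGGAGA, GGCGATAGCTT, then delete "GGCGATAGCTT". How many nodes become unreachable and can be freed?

Walk "GGCGATAGCTT" from the leaf back toward the root, removing each node that no remaining word uses.
The suffix "CGATAGCTT" (9 nodes) is used only by "GGCGATAGCTT"; the node for "GG" still has the child "A", so pruning stops there.
Nodes removed: 9

9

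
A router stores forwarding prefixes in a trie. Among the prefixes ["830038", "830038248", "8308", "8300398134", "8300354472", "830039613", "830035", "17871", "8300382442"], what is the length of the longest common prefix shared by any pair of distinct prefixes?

Look for the deepest trie node that still has at least two words in its subtree.
e.g. "8300382442" and "830038248" share the prefix "83003824" of length 8; no pair shares a longer one.
Longest shared-prefix length: 8

8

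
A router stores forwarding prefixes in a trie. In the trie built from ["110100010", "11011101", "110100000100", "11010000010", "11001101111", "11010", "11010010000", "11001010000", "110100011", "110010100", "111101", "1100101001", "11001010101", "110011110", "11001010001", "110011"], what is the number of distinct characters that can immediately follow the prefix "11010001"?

2

Walk "11010001" from the root, arriving at one node.
Characters that immediately follow "11010001" among the stored strings: {0, 1}.
That node has 2 child edges.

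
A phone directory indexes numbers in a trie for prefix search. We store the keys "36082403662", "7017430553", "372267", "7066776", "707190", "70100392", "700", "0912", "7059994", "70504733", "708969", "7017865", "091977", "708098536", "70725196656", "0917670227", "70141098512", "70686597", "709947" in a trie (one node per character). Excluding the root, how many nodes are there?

103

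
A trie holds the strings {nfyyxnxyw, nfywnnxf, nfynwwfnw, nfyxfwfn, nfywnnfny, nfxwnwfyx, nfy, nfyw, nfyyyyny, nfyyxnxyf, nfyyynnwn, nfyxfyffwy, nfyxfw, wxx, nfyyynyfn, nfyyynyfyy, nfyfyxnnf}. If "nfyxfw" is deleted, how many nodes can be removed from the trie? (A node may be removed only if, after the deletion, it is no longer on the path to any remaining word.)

Walk "nfyxfw" from the leaf back toward the root, removing each node that no remaining word uses.
Every node on "nfyxfw" is still needed (e.g. by "nfyxfwfn"), so nothing is freed.
Nodes removed: 0

0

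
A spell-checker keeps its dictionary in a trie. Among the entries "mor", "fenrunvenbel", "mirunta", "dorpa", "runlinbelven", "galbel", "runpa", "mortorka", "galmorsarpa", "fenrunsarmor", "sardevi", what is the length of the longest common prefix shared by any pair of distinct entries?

6

Look for the deepest trie node that still has at least two words in its subtree.
e.g. "fenrunsarmor" and "fenrunvenbel" share the prefix "fenrun" of length 6; no pair shares a longer one.
Longest shared-prefix length: 6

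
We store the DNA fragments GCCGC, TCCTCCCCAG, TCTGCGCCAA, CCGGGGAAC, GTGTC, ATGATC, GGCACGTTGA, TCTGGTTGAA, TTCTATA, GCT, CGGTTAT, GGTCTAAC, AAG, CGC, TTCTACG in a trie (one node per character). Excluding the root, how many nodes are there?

81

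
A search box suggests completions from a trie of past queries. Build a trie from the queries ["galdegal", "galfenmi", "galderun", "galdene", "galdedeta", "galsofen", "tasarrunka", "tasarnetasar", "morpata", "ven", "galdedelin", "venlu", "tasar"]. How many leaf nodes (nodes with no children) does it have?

Leaves are exactly the stored words that no other stored word extends.
Those words: "galdedelin", "galdedeta", "galdegal", "galdene", "galderun", "galfenmi", "galsofen", "morpata", "tasarnetasar", "tasarrunka", "venlu"
Leaf count: 11

11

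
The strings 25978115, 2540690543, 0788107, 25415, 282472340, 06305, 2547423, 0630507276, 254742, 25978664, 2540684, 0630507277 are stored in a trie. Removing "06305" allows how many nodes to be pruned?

0

After clearing the end-marker at "06305", prune upward until reaching a node still needed by another word.
Every node on "06305" is still needed (e.g. by "0630507276"), so nothing is freed.
Nodes removed: 0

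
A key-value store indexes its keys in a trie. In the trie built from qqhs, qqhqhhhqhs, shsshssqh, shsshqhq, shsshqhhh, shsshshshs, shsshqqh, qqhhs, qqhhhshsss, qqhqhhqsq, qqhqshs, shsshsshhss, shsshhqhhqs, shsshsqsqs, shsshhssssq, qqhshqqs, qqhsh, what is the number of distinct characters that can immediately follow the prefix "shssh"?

3

Follow the path "shssh" to its node, then look at its outgoing edges.
Characters that immediately follow "shssh" among the stored strings: {h, q, s}.
That node has 3 child edges.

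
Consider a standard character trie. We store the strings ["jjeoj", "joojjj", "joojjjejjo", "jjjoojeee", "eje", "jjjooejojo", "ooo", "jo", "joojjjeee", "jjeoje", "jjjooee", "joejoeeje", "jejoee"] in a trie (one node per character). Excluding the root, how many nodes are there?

Count nodes per top-level branch (shared prefixes stored once):
  'e'-branch (eje): 3 nodes
  'j'-branch (jejoee, jjeoj, jjeoje, jjjooee, jjjooejojo, jjjoojeee, jo, joejoeeje, joojjj, joojjjeee, joojjjejjo): 42 nodes
  'o'-branch (ooo): 3 nodes
Sum: 48

48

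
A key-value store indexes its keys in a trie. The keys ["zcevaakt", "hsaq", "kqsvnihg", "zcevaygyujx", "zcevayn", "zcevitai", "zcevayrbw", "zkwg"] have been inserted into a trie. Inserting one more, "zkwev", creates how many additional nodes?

2

Walking "zkwev" from the root, the first 3 characters ("zkw") follow existing edges; "e" is the first miss.
New nodes needed: |"zkwev"| − 3 = 5 − 3 = 2.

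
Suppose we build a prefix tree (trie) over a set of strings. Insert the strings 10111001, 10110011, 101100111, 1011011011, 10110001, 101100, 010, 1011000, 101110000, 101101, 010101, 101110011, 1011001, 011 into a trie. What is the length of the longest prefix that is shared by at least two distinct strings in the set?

Look for the deepest trie node that still has at least two words in its subtree.
"10110011" and "101100111" agree on "10110011" (8 characters) before diverging; nothing deeper is shared.
Longest shared-prefix length: 8

8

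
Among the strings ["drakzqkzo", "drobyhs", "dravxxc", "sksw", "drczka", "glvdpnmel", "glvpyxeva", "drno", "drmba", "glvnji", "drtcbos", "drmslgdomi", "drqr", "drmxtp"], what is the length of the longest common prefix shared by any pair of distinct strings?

Look for the deepest trie node that still has at least two words in its subtree.
e.g. "drakzqkzo" and "dravxxc" share the prefix "dra" of length 3; no pair shares a longer one.
Longest shared-prefix length: 3

3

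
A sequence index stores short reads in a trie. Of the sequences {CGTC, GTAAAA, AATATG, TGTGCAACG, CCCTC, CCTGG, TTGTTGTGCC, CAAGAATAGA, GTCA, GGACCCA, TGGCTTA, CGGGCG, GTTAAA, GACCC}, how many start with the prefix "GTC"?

Traverse to the node for "GTC", then collect every word in that subtree.
Words under "GTC": GTCA
Count: 1

1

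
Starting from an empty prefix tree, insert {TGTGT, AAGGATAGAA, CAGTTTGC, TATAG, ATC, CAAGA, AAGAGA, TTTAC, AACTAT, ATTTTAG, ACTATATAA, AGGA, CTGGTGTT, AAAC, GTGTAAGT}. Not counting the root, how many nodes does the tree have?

76

Insert word by word; a character creates a node only if that edge doesn't already exist:
  "TGTGT" → 5 new (T, G, T, G, T)
  "AAGGATAGAA" → 10 new (A, A, G, G, A, T, A, G, A, A)
  "CAGTTTGC" → 8 new (C, A, G, T, T, T, G, C)
  "TATAG" → prefix "T" already present; 4 new (A, T, A, G)
  "ATC" → prefix "A" already present; 2 new (T, C)
  "CAAGA" → prefix "CA" already present; 3 new (A, G, A)
  "AAGAGA" → prefix "AAG" already present; 3 new (A, G, A)
  "TTTAC" → prefix "T" already present; 4 new (T, T, A, C)
  "AACTAT" → prefix "AA" already present; 4 new (C, T, A, T)
  "ATTTTAG" → prefix "AT" already present; 5 new (T, T, T, A, G)
  "ACTATATAA" → prefix "A" already present; 8 new (C, T, A, T, A, T, A, A)
  "AGGA" → prefix "A" already present; 3 new (G, G, A)
  "CTGGTGTT" → prefix "C" already present; 7 new (T, G, G, T, G, T, T)
  "AAAC" → prefix "AA" already present; 2 new (A, C)
  "GTGTAAGT" → 8 new (G, T, G, T, A, A, G, T)
Total nodes = 5 + 10 + 8 + 4 + 2 + 3 + 3 + 4 + 4 + 5 + 8 + 3 + 7 + 2 + 8 = 76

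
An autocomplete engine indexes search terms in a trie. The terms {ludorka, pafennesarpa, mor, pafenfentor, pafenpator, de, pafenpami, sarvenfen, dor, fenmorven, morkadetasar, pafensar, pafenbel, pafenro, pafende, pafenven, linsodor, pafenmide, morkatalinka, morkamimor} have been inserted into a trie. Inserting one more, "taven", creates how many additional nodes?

5

No existing word starts with "t", so every character of "taven" needs a new node.
5 − 0 = 5 new nodes.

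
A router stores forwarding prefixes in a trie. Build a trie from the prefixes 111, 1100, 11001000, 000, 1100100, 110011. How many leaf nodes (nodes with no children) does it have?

4

Leaves are exactly the stored words that no other stored word extends.
Those words: "000", "11001000", "110011", "111"
Leaf count: 4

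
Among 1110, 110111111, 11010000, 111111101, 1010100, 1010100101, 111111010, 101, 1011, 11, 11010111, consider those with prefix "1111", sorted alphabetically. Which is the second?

111111101

Filter for "1111…" and sort: "111111010", "111111101"
The 2nd is 111111101.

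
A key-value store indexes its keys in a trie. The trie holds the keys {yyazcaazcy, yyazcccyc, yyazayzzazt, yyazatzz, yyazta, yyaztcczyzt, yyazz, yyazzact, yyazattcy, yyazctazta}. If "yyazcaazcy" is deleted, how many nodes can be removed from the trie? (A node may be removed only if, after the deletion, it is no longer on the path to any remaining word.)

A node on "yyazcaazcy"'s path can go only if nothing else ends at it or branches off below it.
The suffix "aazcy" (5 nodes) is used only by "yyazcaazcy"; the node for "yyazc" still has the child "c", so pruning stops there.
Nodes removed: 5

5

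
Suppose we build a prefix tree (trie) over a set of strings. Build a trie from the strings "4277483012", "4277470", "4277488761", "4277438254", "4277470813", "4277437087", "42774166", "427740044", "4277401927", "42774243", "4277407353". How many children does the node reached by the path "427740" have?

3

Follow the path "427740" to its node, then look at its outgoing edges.
Distinct next characters after "427740": 0, 1, 7.
That node has 3 child edges.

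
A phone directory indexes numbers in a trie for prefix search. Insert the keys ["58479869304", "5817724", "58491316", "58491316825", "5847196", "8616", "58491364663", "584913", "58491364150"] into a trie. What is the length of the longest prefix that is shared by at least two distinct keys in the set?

Equivalently: take the maximum, over all pairs, of their longest common prefix length.
e.g. "58491316" and "58491316825" share the prefix "58491316" of length 8; no pair shares a longer one.
Longest shared-prefix length: 8

8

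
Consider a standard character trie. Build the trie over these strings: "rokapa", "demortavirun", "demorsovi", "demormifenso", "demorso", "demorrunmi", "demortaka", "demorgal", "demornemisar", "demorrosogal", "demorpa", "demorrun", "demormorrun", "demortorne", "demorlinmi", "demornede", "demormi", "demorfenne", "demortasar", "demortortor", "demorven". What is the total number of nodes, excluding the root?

84

Trace insertions, counting only characters that open a new branch:
  "rokapa" → 6 new (r, o, k, a, p, a)
  "demortavirun" → 12 new (d, e, m, o, r, t, a, v, i, r, u, n)
  "demorsovi" → prefix "demor" already present; 4 new (s, o, v, i)
  "demormifenso" → prefix "demor" already present; 7 new (m, i, f, e, n, s, o)
  "demorso" → prefix "demorso" already present; 0 new (none)
  "demorrunmi" → prefix "demor" already present; 5 new (r, u, n, m, i)
  "demortaka" → prefix "demorta" already present; 2 new (k, a)
  "demorgal" → prefix "demor" already present; 3 new (g, a, l)
  "demornemisar" → prefix "demor" already present; 7 new (n, e, m, i, s, a, r)
  "demorrosogal" → prefix "demorr" already present; 6 new (o, s, o, g, a, l)
  "demorpa" → prefix "demor" already present; 2 new (p, a)
  "demorrun" → prefix "demorrun" already present; 0 new (none)
  "demormorrun" → prefix "demorm" already present; 5 new (o, r, r, u, n)
  "demortorne" → prefix "demort" already present; 4 new (o, r, n, e)
  "demorlinmi" → prefix "demor" already present; 5 new (l, i, n, m, i)
  "demornede" → prefix "demorne" already present; 2 new (d, e)
  "demormi" → prefix "demormi" already present; 0 new (none)
  "demorfenne" → prefix "demor" already present; 5 new (f, e, n, n, e)
  "demortasar" → prefix "demorta" already present; 3 new (s, a, r)
  "demortortor" → prefix "demortor" already present; 3 new (t, o, r)
  "demorven" → prefix "demor" already present; 3 new (v, e, n)
Total nodes = 6 + 12 + 4 + 7 + 0 + 5 + 2 + 3 + 7 + 6 + 2 + 0 + 5 + 4 + 5 + 2 + 0 + 5 + 3 + 3 + 3 = 84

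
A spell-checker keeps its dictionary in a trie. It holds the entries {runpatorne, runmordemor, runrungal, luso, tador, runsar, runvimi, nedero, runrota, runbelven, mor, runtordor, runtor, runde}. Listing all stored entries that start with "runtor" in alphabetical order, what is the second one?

runtordor

Words with prefix "runtor", in lexicographic order: "runtor", "runtordor"
Position 2: runtordor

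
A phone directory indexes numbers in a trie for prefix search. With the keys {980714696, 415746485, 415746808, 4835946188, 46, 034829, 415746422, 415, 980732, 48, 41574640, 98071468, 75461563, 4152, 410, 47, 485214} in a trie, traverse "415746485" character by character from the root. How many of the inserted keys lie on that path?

Check each prefix of "415746485" against the stored set — each match is an end-marker on the path.
Prefixes of the query that are stored words: "415", "415746485"
Count: 2

2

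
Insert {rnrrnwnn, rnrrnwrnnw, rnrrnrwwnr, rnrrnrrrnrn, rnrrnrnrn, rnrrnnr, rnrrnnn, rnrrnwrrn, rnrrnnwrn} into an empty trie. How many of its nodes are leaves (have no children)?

Leaves are exactly the stored words that no other stored word extends.
Those words: "rnrrnnn", "rnrrnnr", "rnrrnnwrn", "rnrrnrnrn", "rnrrnrrrnrn", "rnrrnrwwnr", "rnrrnwnn", "rnrrnwrnnw", "rnrrnwrrn"
Leaf count: 9

9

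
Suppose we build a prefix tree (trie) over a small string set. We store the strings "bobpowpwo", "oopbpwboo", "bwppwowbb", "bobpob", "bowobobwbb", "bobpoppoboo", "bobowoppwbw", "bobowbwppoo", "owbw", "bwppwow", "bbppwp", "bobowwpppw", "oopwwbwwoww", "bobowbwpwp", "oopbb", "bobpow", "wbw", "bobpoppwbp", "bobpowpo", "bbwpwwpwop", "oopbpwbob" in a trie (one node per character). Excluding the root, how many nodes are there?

95

Insert word by word; a character creates a node only if that edge doesn't already exist:
  "bobpowpwo" → 9 new (b, o, b, p, o, w, p, w, o)
  "oopbpwboo" → 9 new (o, o, p, b, p, w, b, o, o)
  "bwppwowbb" → prefix "b" already present; 8 new (w, p, p, w, o, w, b, b)
  "bobpob" → prefix "bobpo" already present; 1 new (b)
  "bowobobwbb" → prefix "bo" already present; 8 new (w, o, b, o, b, w, b, b)
  "bobpoppoboo" → prefix "bobpo" already present; 6 new (p, p, o, b, o, o)
  "bobowoppwbw" → prefix "bob" already present; 8 new (o, w, o, p, p, w, b, w)
  "bobowbwppoo" → prefix "bobow" already present; 6 new (b, w, p, p, o, o)
  "owbw" → prefix "o" already present; 3 new (w, b, w)
  "bwppwow" → prefix "bwppwow" already present; 0 new (none)
  "bbppwp" → prefix "b" already present; 5 new (b, p, p, w, p)
  "bobowwpppw" → prefix "bobow" already present; 5 new (w, p, p, p, w)
  "oopwwbwwoww" → prefix "oop" already present; 8 new (w, w, b, w, w, o, w, w)
  "bobowbwpwp" → prefix "bobowbwp" already present; 2 new (w, p)
  "oopbb" → prefix "oopb" already present; 1 new (b)
  "bobpow" → prefix "bobpow" already present; 0 new (none)
  "wbw" → 3 new (w, b, w)
  "bobpoppwbp" → prefix "bobpopp" already present; 3 new (w, b, p)
  "bobpowpo" → prefix "bobpowp" already present; 1 new (o)
  "bbwpwwpwop" → prefix "bb" already present; 8 new (w, p, w, w, p, w, o, p)
  "oopbpwbob" → prefix "oopbpwbo" already present; 1 new (b)
Total nodes = 9 + 9 + 8 + 1 + 8 + 6 + 8 + 6 + 3 + 0 + 5 + 5 + 8 + 2 + 1 + 0 + 3 + 3 + 1 + 8 + 1 = 95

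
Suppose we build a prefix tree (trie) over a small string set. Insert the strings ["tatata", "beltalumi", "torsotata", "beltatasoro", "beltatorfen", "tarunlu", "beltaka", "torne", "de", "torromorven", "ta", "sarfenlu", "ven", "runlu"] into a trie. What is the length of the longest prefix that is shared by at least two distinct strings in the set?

6

Look for the deepest trie node that still has at least two words in its subtree.
e.g. "beltatasoro" and "beltatorfen" share the prefix "beltat" of length 6; no pair shares a longer one.
Longest shared-prefix length: 6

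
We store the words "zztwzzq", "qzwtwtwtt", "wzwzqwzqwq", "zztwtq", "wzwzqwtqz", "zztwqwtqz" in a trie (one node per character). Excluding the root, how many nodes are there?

36

Trie structure (* marks end of a word):
(root)
├─ q
│  └─ z
│     └─ w
│        └─ t
│           └─ w
│              └─ t
│                 └─ w
│                    └─ t
│                       └─ t *
├─ w
│  └─ z
│     └─ w
│        └─ z
│           └─ q
│              └─ w
│                 ├─ t
│                 │  └─ q
│                 │     └─ z *
│                 └─ z
│                    └─ q
│                       └─ w
│                          └─ q *
└─ z
   └─ z
      └─ t
         └─ w
            ├─ q
            │  └─ w
            │     └─ t
            │        └─ q
            │           └─ z *
            ├─ t
            │  └─ q *
            └─ z
               └─ z
                  └─ q *
Counting every labelled node above: 36.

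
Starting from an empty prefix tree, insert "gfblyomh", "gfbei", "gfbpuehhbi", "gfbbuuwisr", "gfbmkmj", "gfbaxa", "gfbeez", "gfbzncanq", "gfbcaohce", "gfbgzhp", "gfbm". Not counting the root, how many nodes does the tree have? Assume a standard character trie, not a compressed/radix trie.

49

Count nodes per top-level branch (shared prefixes stored once):
  'g'-branch (gfbaxa, gfbbuuwisr, gfbcaohce, gfbeez, gfbei, gfbgzhp, gfblyomh, gfbm, gfbmkmj, gfbpuehhbi, gfbzncanq): 49 nodes
Sum: 49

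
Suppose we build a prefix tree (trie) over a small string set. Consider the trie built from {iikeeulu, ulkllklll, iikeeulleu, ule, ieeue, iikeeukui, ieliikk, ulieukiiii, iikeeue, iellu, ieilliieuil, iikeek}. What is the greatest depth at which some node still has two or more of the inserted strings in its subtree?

The deepest shared node is where two words last agree before diverging.
"iikeeulleu" and "iikeeulu" agree on "iikeeul" (7 characters) before diverging; nothing deeper is shared.
Longest shared-prefix length: 7

7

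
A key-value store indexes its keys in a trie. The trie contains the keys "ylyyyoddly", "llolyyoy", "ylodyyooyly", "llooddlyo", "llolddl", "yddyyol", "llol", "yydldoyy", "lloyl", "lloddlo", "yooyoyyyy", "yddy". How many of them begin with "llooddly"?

Walk to "llooddly"; the words in its subtree are exactly those with that prefix.
Words under "llooddly": llooddlyo
Count: 1

1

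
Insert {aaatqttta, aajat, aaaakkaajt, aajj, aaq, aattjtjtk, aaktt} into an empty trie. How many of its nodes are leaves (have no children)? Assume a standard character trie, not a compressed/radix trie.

7

Leaves are exactly the stored words that no other stored word extends.
Those words: "aaaakkaajt", "aaatqttta", "aajat", "aajj", "aaktt", "aaq", "aattjtjtk"
Leaf count: 7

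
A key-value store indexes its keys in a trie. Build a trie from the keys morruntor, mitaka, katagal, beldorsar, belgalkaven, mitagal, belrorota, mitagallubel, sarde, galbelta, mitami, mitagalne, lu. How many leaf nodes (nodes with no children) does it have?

12

A leaf is a node with no children — equivalently, the end of a word that is not a proper prefix of any other stored word.
Those words: "beldorsar", "belgalkaven", "belrorota", "galbelta", "katagal", "lu", "mitagallubel", "mitagalne", "mitaka", "mitami", "morruntor", "sarde"
Leaf count: 12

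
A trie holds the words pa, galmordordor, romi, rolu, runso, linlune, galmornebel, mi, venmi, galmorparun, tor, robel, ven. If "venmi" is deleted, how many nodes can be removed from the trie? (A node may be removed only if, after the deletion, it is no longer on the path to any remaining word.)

2

After clearing the end-marker at "venmi", prune upward until reaching a node still needed by another word.
The suffix "mi" (2 nodes) is used only by "venmi"; "ven" is itself a stored word, so pruning stops there.
Nodes removed: 2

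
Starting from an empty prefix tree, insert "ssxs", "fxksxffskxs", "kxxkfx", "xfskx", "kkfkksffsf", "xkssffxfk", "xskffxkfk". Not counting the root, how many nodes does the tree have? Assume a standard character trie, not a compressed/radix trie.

51

Insert word by word; a character creates a node only if that edge doesn't already exist:
  "ssxs" → 4 new (s, s, x, s)
  "fxksxffskxs" → 11 new (f, x, k, s, x, f, f, s, k, x, s)
  "kxxkfx" → 6 new (k, x, x, k, f, x)
  "xfskx" → 5 new (x, f, s, k, x)
  "kkfkksffsf" → prefix "k" already present; 9 new (k, f, k, k, s, f, f, s, f)
  "xkssffxfk" → prefix "x" already present; 8 new (k, s, s, f, f, x, f, k)
  "xskffxkfk" → prefix "x" already present; 8 new (s, k, f, f, x, k, f, k)
Total nodes = 4 + 11 + 6 + 5 + 9 + 8 + 8 = 51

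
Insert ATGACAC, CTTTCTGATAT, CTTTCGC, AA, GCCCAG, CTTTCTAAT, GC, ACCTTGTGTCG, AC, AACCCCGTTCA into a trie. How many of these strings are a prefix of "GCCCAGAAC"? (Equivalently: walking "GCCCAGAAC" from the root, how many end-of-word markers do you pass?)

Check each prefix of "GCCCAGAAC" against the stored set — each match is an end-marker on the path.
Prefixes of the query that are stored words: "GC", "GCCCAG"
Count: 2

2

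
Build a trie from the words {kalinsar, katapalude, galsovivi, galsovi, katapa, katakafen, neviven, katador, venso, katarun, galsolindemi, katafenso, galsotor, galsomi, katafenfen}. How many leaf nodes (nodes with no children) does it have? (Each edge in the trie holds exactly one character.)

A leaf is a node with no children — equivalently, the end of a word that is not a proper prefix of any other stored word.
Those words: "galsolindemi", "galsomi", "galsotor", "galsovivi", "kalinsar", "katador", "katafenfen", "katafenso", "katakafen", "katapalude", "katarun", "neviven", "venso"
Leaf count: 13

13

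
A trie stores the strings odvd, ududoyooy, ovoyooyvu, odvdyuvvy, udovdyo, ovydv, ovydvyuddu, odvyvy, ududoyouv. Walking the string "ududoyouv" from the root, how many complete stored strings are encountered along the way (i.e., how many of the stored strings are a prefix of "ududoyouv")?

Walk "ududoyouv" from the root; an end-of-word marker is hit whenever a stored word is a prefix of "ududoyouv".
Prefixes of the query that are stored words: "ududoyouv"
Count: 1

1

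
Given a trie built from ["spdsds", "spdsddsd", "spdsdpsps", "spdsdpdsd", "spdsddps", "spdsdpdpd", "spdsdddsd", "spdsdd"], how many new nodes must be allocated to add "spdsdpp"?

The longest prefix of "spdsdpp" already in the trie is "spdsdp" (length 6).
New nodes needed: |"spdsdpp"| − 6 = 7 − 6 = 1.

1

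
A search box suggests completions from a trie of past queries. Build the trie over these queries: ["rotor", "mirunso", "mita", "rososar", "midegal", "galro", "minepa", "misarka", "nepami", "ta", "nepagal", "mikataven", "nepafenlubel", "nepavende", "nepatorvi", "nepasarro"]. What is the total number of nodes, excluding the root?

79

Count nodes per top-level branch (shared prefixes stored once):
  'g'-branch (galro): 5 nodes
  'm'-branch (midegal, mikataven, minepa, mirunso, misarka, mita): 30 nodes
  'n'-branch (nepafenlubel, nepagal, nepami, nepasarro, nepatorvi, nepavende): 32 nodes
  'r'-branch (rososar, rotor): 10 nodes
  't'-branch (ta): 2 nodes
Sum: 79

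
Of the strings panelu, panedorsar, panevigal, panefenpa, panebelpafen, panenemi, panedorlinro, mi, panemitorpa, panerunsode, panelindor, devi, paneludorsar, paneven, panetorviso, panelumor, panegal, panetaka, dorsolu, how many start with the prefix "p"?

16

Filter for entries beginning with "p":
Words under "p": panebelpafen, panedorlinro, panedorsar, panefenpa, panegal, panelindor, panelu, paneludorsar, panelumor, panemitorpa, panenemi, panerunsode, panetaka, panetorviso, paneven, panevigal
Count: 16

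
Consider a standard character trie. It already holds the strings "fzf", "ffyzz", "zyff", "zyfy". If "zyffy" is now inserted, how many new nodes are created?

1

The longest prefix of "zyffy" already in the trie is "zyff" (length 4).
Each of the 1 remaining characters creates one node.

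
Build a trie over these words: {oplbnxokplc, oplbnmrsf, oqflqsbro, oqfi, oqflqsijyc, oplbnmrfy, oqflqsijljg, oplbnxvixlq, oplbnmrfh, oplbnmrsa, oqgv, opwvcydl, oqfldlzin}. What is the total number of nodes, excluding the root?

53

Insert word by word; a character creates a node only if that edge doesn't already exist:
  "oplbnxokplc" → 11 new (o, p, l, b, n, x, o, k, p, l, c)
  "oplbnmrsf" → prefix "oplbn" already present; 4 new (m, r, s, f)
  "oqflqsbro" → prefix "o" already present; 8 new (q, f, l, q, s, b, r, o)
  "oqfi" → prefix "oqf" already present; 1 new (i)
  "oqflqsijyc" → prefix "oqflqs" already present; 4 new (i, j, y, c)
  "oplbnmrfy" → prefix "oplbnmr" already present; 2 new (f, y)
  "oqflqsijljg" → prefix "oqflqsij" already present; 3 new (l, j, g)
  "oplbnxvixlq" → prefix "oplbnx" already present; 5 new (v, i, x, l, q)
  "oplbnmrfh" → prefix "oplbnmrf" already present; 1 new (h)
  "oplbnmrsa" → prefix "oplbnmrs" already present; 1 new (a)
  "oqgv" → prefix "oq" already present; 2 new (g, v)
  "opwvcydl" → prefix "op" already present; 6 new (w, v, c, y, d, l)
  "oqfldlzin" → prefix "oqfl" already present; 5 new (d, l, z, i, n)
Total nodes = 11 + 4 + 8 + 1 + 4 + 2 + 3 + 5 + 1 + 1 + 2 + 6 + 5 = 53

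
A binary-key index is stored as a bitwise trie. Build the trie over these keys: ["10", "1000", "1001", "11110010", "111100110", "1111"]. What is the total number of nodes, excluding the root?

14

Insert word by word; a character creates a node only if that edge doesn't already exist:
  "10" → 2 new (1, 0)
  "1000" → prefix "10" already present; 2 new (0, 0)
  "1001" → prefix "100" already present; 1 new (1)
  "11110010" → prefix "1" already present; 7 new (1, 1, 1, 0, 0, 1, 0)
  "111100110" → prefix "1111001" already present; 2 new (1, 0)
  "1111" → prefix "1111" already present; 0 new (none)
Total nodes = 2 + 2 + 1 + 7 + 2 + 0 = 14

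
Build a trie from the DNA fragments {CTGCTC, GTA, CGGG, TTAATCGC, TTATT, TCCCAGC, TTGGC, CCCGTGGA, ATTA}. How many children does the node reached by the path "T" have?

The children of the "T" node are the distinct next characters among strings starting with "T".
Characters that immediately follow "T" among the stored strings: {C, T}.
That node has 2 child edges.

2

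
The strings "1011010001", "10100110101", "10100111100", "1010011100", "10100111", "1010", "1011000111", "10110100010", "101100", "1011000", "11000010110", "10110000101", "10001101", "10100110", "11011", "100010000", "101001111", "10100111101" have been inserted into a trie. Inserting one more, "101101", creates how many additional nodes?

"101101" is already a full path in the trie; only an end-marker is added.
No new nodes are needed: 0.

0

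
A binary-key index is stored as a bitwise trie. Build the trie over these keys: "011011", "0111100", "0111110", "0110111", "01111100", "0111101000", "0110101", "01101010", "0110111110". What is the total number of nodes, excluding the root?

Insert word by word; a character creates a node only if that edge doesn't already exist:
  "011011" → 6 new (0, 1, 1, 0, 1, 1)
  "0111100" → prefix "011" already present; 4 new (1, 1, 0, 0)
  "0111110" → prefix "01111" already present; 2 new (1, 0)
  "0110111" → prefix "011011" already present; 1 new (1)
  "01111100" → prefix "0111110" already present; 1 new (0)
  "0111101000" → prefix "011110" already present; 4 new (1, 0, 0, 0)
  "0110101" → prefix "01101" already present; 2 new (0, 1)
  "01101010" → prefix "0110101" already present; 1 new (0)
  "0110111110" → prefix "0110111" already present; 3 new (1, 1, 0)
Total nodes = 6 + 4 + 2 + 1 + 1 + 4 + 2 + 1 + 3 = 24

24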